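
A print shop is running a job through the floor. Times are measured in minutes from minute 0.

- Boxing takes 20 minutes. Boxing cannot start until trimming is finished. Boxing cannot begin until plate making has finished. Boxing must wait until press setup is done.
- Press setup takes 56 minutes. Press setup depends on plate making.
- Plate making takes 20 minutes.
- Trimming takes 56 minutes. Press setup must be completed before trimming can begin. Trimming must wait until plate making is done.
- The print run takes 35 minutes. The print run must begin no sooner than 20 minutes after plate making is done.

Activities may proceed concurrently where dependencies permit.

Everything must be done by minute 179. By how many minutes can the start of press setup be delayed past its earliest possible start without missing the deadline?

Plate making can start immediately at minute 0; it finishes at minute 20.
Press setup cannot begin until plate making (finishes minute 20). It runs from minute 20 to 20 + 56 = minute 76.

Working backward from the deadline:
To finish by minute 179, boxing (duration 20) must start no later than minute 159.
Trimming feeds into boxing (must start by minute 159); so trimming must finish by minute 159 and therefore start by minute 103.
For press setup: trimming (must start by minute 103); boxing (must start by minute 159). The most restrictive is minute 103; with a 56-minute duration, press setup must start by minute 47.
So press setup can start as early as minute 20 and as late as minute 47, giving 47 − 20 = 27 minutes of slack.

27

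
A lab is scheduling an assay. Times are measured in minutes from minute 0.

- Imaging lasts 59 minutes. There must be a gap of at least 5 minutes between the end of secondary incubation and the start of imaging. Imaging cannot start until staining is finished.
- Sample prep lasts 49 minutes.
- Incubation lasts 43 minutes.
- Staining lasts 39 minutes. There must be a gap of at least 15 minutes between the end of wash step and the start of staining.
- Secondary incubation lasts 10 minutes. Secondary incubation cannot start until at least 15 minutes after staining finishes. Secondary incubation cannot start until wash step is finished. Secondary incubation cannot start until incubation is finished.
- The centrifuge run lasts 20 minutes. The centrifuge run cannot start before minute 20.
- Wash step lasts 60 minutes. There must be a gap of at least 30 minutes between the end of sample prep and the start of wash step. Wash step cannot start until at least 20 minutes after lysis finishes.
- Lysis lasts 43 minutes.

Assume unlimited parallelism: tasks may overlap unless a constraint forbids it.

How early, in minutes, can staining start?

154

Lysis can start immediately at minute 0; it finishes at minute 43.
Nothing blocks sample prep, so it runs from minute 0 to minute 49.
Wash step needs all of sample prep (finishes minute 49, plus 30-minute gap → minute 79); lysis (finishes minute 43, plus 20-minute gap → minute 63). That puts its earliest start at minute 79; it finishes at 79 + 60 = minute 139.
Staining waits on wash step (finishes minute 139, plus 15-minute gap → minute 154), so the earliest it can start is minute 154.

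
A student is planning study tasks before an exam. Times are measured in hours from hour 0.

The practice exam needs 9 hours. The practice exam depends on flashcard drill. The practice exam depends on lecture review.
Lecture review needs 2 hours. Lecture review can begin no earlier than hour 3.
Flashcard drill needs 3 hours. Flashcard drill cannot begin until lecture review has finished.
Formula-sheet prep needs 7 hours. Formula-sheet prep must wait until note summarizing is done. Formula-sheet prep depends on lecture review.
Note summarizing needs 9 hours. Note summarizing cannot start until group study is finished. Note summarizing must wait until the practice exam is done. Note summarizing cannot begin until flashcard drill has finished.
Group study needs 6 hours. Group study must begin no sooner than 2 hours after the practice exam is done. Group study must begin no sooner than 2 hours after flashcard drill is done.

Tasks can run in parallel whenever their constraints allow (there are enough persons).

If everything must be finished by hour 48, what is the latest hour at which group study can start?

Formula-sheet prep must finish by hour 48; it takes 7 hours, so it must start by 48 − 7 = hour 41.
Since formula-sheet prep (must start by hour 41) depends on it, note summarizing must finish by hour 41. Backing off its 9-hour duration gives a latest start of hour 32.
Group study must finish before note summarizing (must start by hour 32). With a 6-hour duration, group study must start by 32 − 6 = hour 26.

26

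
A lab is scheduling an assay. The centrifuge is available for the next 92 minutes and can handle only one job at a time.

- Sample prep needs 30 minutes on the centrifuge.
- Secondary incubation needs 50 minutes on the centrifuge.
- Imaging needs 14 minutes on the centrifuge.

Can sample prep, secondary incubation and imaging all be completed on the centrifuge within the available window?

Running back to back, the jobs need 30 + 50 + 14 = 94 minutes on the centrifuge.
Since 94 > 92, they cannot all fit.

No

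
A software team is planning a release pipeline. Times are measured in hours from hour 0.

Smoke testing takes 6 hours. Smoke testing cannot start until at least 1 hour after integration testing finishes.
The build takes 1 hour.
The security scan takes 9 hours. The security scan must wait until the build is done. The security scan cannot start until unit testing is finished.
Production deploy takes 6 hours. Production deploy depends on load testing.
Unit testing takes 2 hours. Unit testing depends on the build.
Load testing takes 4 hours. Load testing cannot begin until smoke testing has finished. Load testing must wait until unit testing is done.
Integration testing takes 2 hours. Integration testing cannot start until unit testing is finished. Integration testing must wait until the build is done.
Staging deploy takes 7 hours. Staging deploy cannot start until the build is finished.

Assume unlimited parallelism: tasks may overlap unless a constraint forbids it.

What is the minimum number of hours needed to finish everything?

The build can start immediately at hour 0; it finishes at hour 1.
Staging deploy waits on the build (finishes hour 1), so it starts at hour 1 and finishes at 1 + 7 = hour 8.
Unit testing cannot begin until the build (finishes hour 1). It runs from hour 1 to 1 + 2 = hour 3.
The security scan needs all of the build (finishes hour 1); unit testing (finishes hour 3). That puts its earliest start at hour 3; it finishes at 3 + 9 = hour 12.
Integration testing needs all of unit testing (finishes hour 3); the build (finishes hour 1). That puts its earliest start at hour 3; it finishes at 3 + 2 = hour 5.
Smoke testing waits on integration testing (finishes hour 5, plus 1-hour gap → hour 6), so it starts at hour 6 and finishes at 6 + 6 = hour 12.
Load testing has to wait for smoke testing (finishes hour 12); unit testing (finishes hour 3). The latest of these is hour 12, so load testing runs hour 12 to 12 + 4 = hour 16.
Production deploy cannot begin until load testing (finishes hour 16). It runs from hour 16 to 16 + 6 = hour 22.
All tasks are finished once the last one completes. Finish times: The build at 1, Unit testing at 3, Integration testing at 5, The security scan at 12, Staging deploy at 8, Smoke testing at 12, Load testing at 16, Production deploy at 22. The latest is hour 22.

22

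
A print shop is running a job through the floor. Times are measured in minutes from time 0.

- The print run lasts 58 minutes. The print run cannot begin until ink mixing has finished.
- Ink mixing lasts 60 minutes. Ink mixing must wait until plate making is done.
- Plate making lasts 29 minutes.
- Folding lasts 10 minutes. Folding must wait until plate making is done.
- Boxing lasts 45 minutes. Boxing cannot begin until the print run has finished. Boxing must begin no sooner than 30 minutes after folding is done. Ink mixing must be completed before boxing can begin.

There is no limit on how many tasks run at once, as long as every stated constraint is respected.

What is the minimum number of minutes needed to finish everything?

Plate making has no prerequisites, so it starts at minute 0 and finishes at minute 29.
Folding waits on plate making (finishes minute 29), so it starts at minute 29 and finishes at 29 + 10 = minute 39.
After plate making (finishes minute 29), ink mixing can start at minute 29 and finishes at minute 89.
After ink mixing (finishes minute 89), the print run can start at minute 89 and finishes at minute 147.
For boxing: the print run (finishes minute 147); folding (finishes minute 39, plus 30-minute gap → minute 69); ink mixing (finishes minute 89). Taking the maximum gives a start of minute 147, and it finishes at 147 + 45 = minute 192.
All tasks are finished once the last one completes. Finish times: Plate making at 29, Ink mixing at 89, The print run at 147, Folding at 39, Boxing at 192. The latest is minute 192.

192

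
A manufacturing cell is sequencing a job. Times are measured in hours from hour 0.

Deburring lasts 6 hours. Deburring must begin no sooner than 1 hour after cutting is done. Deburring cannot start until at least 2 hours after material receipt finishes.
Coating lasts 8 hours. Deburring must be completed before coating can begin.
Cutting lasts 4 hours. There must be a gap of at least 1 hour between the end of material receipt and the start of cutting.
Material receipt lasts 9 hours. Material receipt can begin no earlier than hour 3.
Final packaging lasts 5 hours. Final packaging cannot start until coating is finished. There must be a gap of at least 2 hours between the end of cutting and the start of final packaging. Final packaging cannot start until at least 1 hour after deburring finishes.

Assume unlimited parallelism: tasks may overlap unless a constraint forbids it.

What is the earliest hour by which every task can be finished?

37

After its own release at hour 3, material receipt can start at hour 3 and finishes at hour 12.
After material receipt (finishes hour 12, plus 1-hour gap → hour 13), cutting can start at hour 13 and finishes at hour 17.
For deburring: cutting (finishes hour 17, plus 1-hour gap → hour 18); material receipt (finishes hour 12, plus 2-hour gap → hour 14). Taking the maximum gives a start of hour 18, and it finishes at 18 + 6 = hour 24.
After deburring (finishes hour 24), coating can start at hour 24 and finishes at hour 32.
Final packaging cannot start until coating (finishes hour 32); cutting (finishes hour 17, plus 2-hour gap → hour 19); deburring (finishes hour 24, plus 1-hour gap → hour 25). The controlling bound is hour 32, so final packaging finishes at 32 + 5 = hour 37.
All tasks are finished once the last one completes. Finish times: Material receipt at 12, Cutting at 17, Deburring at 24, Coating at 32, Final packaging at 37. The latest is hour 37.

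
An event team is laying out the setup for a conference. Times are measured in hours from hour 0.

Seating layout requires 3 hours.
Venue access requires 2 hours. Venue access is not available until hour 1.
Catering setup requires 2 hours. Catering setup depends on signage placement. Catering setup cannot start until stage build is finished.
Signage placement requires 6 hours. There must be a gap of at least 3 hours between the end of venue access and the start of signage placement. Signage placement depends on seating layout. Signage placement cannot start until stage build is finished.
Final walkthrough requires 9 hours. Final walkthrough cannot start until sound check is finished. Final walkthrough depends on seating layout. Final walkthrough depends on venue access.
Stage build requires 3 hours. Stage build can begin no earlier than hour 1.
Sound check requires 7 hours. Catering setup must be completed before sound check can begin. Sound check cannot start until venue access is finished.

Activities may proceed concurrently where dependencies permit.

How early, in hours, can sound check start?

14

Seating layout has no prerequisites, so it starts at hour 0 and finishes at hour 3.
Stage build cannot begin until its own release at hour 1. It runs from hour 1 to 1 + 3 = hour 4.
Venue access waits on its own release at hour 1, so it starts at hour 1 and finishes at 1 + 2 = hour 3.
Signage placement has to wait for venue access (finishes hour 3, plus 3-hour gap → hour 6); seating layout (finishes hour 3); stage build (finishes hour 4). The latest of these is hour 6, so signage placement runs hour 6 to 6 + 6 = hour 12.
Catering setup has to wait for signage placement (finishes hour 12); stage build (finishes hour 4). The latest of these is hour 12, so catering setup runs hour 12 to 12 + 2 = hour 14.
Sound check waits on catering setup (finishes hour 14); venue access (finishes hour 3). The latest of these is hour 14, which is the earliest sound check can start.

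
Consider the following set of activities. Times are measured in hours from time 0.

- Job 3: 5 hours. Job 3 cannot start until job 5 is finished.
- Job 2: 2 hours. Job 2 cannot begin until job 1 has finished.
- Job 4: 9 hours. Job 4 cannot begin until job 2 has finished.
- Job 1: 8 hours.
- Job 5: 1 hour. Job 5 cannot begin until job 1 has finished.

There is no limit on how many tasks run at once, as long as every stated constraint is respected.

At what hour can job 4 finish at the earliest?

19

Job 1 has no prerequisites, so it starts at hour 0 and finishes at hour 8.
After job 1 (finishes hour 8), job 2 can start at hour 8 and finishes at hour 10.
After job 2 (finishes hour 10), job 4 can start at hour 10 and finishes at hour 19.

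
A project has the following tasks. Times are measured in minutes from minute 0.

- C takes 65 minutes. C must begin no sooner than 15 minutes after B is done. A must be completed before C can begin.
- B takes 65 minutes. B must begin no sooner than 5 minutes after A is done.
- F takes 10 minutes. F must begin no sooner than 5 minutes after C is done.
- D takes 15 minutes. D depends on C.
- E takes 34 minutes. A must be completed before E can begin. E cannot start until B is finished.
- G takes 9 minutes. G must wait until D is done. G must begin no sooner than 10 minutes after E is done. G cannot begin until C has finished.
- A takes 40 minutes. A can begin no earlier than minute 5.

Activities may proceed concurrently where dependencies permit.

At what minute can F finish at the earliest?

A cannot begin until its own release at minute 5. It runs from minute 5 to 5 + 40 = minute 45.
B waits on A (finishes minute 45, plus 5-minute gap → minute 50), so it starts at minute 50 and finishes at 50 + 65 = minute 115.
For C: B (finishes minute 115, plus 15-minute gap → minute 130); A (finishes minute 45). Taking the maximum gives a start of minute 130, and it finishes at 130 + 65 = minute 195.
F cannot begin until C (finishes minute 195, plus 5-minute gap → minute 200). It runs from minute 200 to 200 + 10 = minute 210.

210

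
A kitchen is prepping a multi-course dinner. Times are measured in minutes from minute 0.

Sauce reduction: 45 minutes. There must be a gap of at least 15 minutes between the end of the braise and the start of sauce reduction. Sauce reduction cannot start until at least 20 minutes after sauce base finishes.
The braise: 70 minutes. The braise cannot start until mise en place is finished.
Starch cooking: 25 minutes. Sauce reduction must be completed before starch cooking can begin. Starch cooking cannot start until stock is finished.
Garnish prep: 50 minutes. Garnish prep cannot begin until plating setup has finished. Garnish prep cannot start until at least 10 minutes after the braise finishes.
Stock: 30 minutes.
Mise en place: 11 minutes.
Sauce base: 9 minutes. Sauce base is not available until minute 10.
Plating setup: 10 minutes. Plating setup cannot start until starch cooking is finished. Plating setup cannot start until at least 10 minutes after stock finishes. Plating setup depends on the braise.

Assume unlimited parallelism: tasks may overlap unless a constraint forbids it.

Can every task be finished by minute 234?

Yes

After its own release at minute 10, sauce base can start at minute 10 and finishes at minute 19.
Nothing blocks stock, so it runs from minute 0 to minute 30.
Mise en place has no prerequisites, so it starts at minute 0 and finishes at minute 11.
After mise en place (finishes minute 11), the braise can start at minute 11 and finishes at minute 81.
Sauce reduction cannot start until the braise (finishes minute 81, plus 15-minute gap → minute 96); sauce base (finishes minute 19, plus 20-minute gap → minute 39). The controlling bound is minute 96, so sauce reduction finishes at 96 + 45 = minute 141.
Starch cooking has to wait for sauce reduction (finishes minute 141); stock (finishes minute 30). The latest of these is minute 141, so starch cooking runs minute 141 to 141 + 25 = minute 166.
Plating setup has to wait for starch cooking (finishes minute 166); stock (finishes minute 30, plus 10-minute gap → minute 40); the braise (finishes minute 81). The latest of these is minute 166, so plating setup runs minute 166 to 166 + 10 = minute 176.
Garnish prep has to wait for plating setup (finishes minute 176); the braise (finishes minute 81, plus 10-minute gap → minute 91). The latest of these is minute 176, so garnish prep runs minute 176 to 176 + 50 = minute 226.
Every task is finished by minute 226, which is no later than the deadline of 234, so the schedule is feasible.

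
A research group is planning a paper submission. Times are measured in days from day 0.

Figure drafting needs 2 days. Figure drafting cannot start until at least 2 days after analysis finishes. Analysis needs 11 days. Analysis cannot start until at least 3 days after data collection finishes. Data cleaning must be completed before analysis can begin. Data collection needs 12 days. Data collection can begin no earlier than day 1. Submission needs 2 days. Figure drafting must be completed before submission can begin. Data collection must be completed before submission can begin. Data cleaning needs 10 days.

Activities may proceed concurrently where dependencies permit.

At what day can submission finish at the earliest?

33

Data cleaning has no prerequisites, so it starts at day 0 and finishes at day 10.
Data collection cannot begin until its own release at day 1. It runs from day 1 to 1 + 12 = day 13.
Analysis needs all of data collection (finishes day 13, plus 3-day gap → day 16); data cleaning (finishes day 10). That puts its earliest start at day 16; it finishes at 16 + 11 = day 27.
Figure drafting waits on analysis (finishes day 27, plus 2-day gap → day 29), so it starts at day 29 and finishes at 29 + 2 = day 31.
Submission cannot start until figure drafting (finishes day 31); data collection (finishes day 13). The controlling bound is day 31, so submission finishes at 31 + 2 = day 33.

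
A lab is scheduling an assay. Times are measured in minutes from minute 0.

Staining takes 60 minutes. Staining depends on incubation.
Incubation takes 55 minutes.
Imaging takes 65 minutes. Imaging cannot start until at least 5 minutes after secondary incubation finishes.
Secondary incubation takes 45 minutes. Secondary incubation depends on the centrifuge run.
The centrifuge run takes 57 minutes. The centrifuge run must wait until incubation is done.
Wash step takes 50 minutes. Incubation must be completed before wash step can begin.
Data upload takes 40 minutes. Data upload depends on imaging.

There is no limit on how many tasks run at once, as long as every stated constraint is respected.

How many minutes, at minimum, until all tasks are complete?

267

Incubation has no prerequisites, so it starts at minute 0 and finishes at minute 55.
After incubation (finishes minute 55), staining can start at minute 55 and finishes at minute 115.
Wash step waits on incubation (finishes minute 55), so it starts at minute 55 and finishes at 55 + 50 = minute 105.
After incubation (finishes minute 55), the centrifuge run can start at minute 55 and finishes at minute 112.
After the centrifuge run (finishes minute 112), secondary incubation can start at minute 112 and finishes at minute 157.
Imaging waits on secondary incubation (finishes minute 157, plus 5-minute gap → minute 162), so it starts at minute 162 and finishes at 162 + 65 = minute 227.
Data upload waits on imaging (finishes minute 227), so it starts at minute 227 and finishes at 227 + 40 = minute 267.
All tasks are finished once the last one completes. Finish times: Incubation at 55, The centrifuge run at 112, Wash step at 105, Staining at 115, Secondary incubation at 157, Imaging at 227, Data upload at 267. The latest is minute 267.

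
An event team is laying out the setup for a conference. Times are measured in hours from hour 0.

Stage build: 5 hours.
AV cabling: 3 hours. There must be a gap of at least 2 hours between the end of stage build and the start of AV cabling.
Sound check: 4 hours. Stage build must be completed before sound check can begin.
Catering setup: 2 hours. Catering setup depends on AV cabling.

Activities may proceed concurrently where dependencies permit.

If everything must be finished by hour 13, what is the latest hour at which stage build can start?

1

Catering setup must finish by hour 13; it takes 2 hours, so it must start by 13 − 2 = hour 11.
AV cabling has to be done before catering setup (must start by hour 11). That means finishing by hour 11, i.e. starting by 11 − 3 = hour 8.
Nothing follows sound check; the deadline of hour 13 is its only limit. It must start by 13 − 4 = hour 9.
Stage build feeds AV cabling (must start by hour 8, minus 2-hour gap → hour 6); sound check (must start by hour 9). Taking the minimum, stage build must finish by hour 6 and start by 6 − 5 = hour 1.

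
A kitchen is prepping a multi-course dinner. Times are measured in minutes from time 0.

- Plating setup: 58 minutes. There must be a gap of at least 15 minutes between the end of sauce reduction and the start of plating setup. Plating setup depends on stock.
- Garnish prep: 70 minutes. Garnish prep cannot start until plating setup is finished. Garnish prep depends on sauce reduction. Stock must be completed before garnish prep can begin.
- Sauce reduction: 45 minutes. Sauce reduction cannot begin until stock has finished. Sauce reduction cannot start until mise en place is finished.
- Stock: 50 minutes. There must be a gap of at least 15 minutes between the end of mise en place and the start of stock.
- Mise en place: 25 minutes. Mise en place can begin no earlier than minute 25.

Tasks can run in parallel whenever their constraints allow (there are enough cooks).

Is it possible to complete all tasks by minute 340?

After its own release at minute 25, mise en place can start at minute 25 and finishes at minute 50.
Stock waits on mise en place (finishes minute 50, plus 15-minute gap → minute 65), so it starts at minute 65 and finishes at 65 + 50 = minute 115.
For sauce reduction: stock (finishes minute 115); mise en place (finishes minute 50). Taking the maximum gives a start of minute 115, and it finishes at 115 + 45 = minute 160.
Plating setup cannot start until sauce reduction (finishes minute 160, plus 15-minute gap → minute 175); stock (finishes minute 115). The controlling bound is minute 175, so plating setup finishes at 175 + 58 = minute 233.
Garnish prep has to wait for plating setup (finishes minute 233); sauce reduction (finishes minute 160); stock (finishes minute 115). The latest of these is minute 233, so garnish prep runs minute 233 to 233 + 70 = minute 303.
Every task is finished by minute 303, which is no later than the deadline of 340, so the schedule is feasible.

Yes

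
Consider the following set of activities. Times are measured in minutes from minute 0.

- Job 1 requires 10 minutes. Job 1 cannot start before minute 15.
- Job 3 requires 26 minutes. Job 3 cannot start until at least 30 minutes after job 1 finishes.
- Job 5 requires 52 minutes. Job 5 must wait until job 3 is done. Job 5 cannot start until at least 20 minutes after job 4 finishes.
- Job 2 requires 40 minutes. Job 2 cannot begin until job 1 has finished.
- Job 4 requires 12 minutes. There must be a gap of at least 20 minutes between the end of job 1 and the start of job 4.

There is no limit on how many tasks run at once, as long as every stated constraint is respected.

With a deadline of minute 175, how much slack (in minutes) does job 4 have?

Job 1 cannot begin until its own release at minute 15. It runs from minute 15 to 15 + 10 = minute 25.
After job 1 (finishes minute 25, plus 20-minute gap → minute 45), job 4 can start at minute 45 and finishes at minute 57.

Working backward from the deadline:
Job 5 must finish by minute 175; it takes 52 minutes, so it must start by 175 − 52 = minute 123.
Job 4 has to be done before job 5 (must start by minute 123, minus 20-minute gap → minute 103). That means finishing by minute 103, i.e. starting by 103 − 12 = minute 91.
So job 4 can start as early as minute 45 and as late as minute 91, giving 91 − 45 = 46 minutes of slack.

46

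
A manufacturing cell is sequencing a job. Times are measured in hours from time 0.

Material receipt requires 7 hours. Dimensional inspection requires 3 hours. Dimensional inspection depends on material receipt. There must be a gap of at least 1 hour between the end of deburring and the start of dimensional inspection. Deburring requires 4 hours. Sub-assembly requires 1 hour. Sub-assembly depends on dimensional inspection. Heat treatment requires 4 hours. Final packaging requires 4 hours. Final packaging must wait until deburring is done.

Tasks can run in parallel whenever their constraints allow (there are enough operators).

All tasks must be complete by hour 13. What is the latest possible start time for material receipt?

Nothing follows sub-assembly; the deadline of hour 13 is its only limit. It must start by 13 − 1 = hour 12.
Dimensional inspection feeds into sub-assembly (must start by hour 12); so dimensional inspection must finish by hour 12 and therefore start by hour 9.
Since dimensional inspection (must start by hour 9) depends on it, material receipt must finish by hour 9. Backing off its 7-hour duration gives a latest start of hour 2.

2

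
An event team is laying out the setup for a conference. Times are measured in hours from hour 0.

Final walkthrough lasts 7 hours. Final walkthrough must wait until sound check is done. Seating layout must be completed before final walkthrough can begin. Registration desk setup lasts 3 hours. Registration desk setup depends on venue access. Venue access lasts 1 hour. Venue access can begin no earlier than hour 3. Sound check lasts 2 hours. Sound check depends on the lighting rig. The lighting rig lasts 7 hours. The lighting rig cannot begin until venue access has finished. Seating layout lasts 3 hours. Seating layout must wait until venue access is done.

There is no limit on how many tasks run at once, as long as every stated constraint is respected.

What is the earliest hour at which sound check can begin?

Venue access waits on its own release at hour 3, so it starts at hour 3 and finishes at 3 + 1 = hour 4.
After venue access (finishes hour 4), the lighting rig can start at hour 4 and finishes at hour 11.
Sound check waits on the lighting rig (finishes hour 11), so the earliest it can start is hour 11.

11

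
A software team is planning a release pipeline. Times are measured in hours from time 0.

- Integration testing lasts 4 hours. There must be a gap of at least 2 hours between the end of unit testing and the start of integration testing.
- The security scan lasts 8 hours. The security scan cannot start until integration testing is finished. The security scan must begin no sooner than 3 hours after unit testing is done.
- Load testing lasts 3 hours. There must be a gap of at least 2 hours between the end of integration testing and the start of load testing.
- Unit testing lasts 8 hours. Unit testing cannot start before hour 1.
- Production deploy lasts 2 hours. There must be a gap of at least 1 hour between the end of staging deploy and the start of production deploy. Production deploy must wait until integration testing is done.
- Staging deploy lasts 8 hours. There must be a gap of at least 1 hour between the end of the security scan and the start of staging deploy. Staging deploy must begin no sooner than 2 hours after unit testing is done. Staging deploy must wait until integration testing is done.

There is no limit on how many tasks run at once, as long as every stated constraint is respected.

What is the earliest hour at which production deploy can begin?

33

Unit testing cannot begin until its own release at hour 1. It runs from hour 1 to 1 + 8 = hour 9.
Integration testing waits on unit testing (finishes hour 9, plus 2-hour gap → hour 11), so it starts at hour 11 and finishes at 11 + 4 = hour 15.
The security scan has to wait for integration testing (finishes hour 15); unit testing (finishes hour 9, plus 3-hour gap → hour 12). The latest of these is hour 15, so the security scan runs hour 15 to 15 + 8 = hour 23.
Staging deploy has to wait for the security scan (finishes hour 23, plus 1-hour gap → hour 24); unit testing (finishes hour 9, plus 2-hour gap → hour 11); integration testing (finishes hour 15). The latest of these is hour 24, so staging deploy runs hour 24 to 24 + 8 = hour 32.
Production deploy waits on staging deploy (finishes hour 32, plus 1-hour gap → hour 33); integration testing (finishes hour 15). The latest of these is hour 33, which is the earliest production deploy can start.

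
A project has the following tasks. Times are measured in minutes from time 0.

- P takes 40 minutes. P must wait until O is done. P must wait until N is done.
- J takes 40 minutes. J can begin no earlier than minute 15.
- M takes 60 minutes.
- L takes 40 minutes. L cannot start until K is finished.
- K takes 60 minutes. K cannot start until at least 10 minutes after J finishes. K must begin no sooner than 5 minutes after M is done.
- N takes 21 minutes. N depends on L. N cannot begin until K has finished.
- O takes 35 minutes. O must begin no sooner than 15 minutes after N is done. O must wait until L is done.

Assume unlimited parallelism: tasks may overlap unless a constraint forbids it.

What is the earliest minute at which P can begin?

236

Nothing blocks M, so it runs from minute 0 to minute 60.
J waits on its own release at minute 15, so it starts at minute 15 and finishes at 15 + 40 = minute 55.
K cannot start until J (finishes minute 55, plus 10-minute gap → minute 65); M (finishes minute 60, plus 5-minute gap → minute 65). The controlling bound is minute 65, so K finishes at 65 + 60 = minute 125.
L waits on K (finishes minute 125), so it starts at minute 125 and finishes at 125 + 40 = minute 165.
N has to wait for L (finishes minute 165); K (finishes minute 125). The latest of these is minute 165, so N runs minute 165 to 165 + 21 = minute 186.
O cannot start until N (finishes minute 186, plus 15-minute gap → minute 201); L (finishes minute 165). The controlling bound is minute 201, so O finishes at 201 + 35 = minute 236.
P waits on O (finishes minute 236); N (finishes minute 186). The latest of these is minute 236, which is the earliest P can start.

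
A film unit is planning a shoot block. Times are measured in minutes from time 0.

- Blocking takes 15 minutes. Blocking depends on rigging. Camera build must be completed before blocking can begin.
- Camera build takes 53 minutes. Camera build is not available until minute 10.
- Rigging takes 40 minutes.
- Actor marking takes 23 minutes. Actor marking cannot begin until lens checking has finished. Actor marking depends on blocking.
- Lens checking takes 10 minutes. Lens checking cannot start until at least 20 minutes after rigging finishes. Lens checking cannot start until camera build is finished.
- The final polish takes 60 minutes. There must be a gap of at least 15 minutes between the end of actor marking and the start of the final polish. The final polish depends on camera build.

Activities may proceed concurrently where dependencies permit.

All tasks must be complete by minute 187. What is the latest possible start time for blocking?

74

The final polish must finish by minute 187; it takes 60 minutes, so it must start by 187 − 60 = minute 127.
Actor marking must finish before the final polish (must start by minute 127, minus 15-minute gap → minute 112). With a 23-minute duration, actor marking must start by 112 − 23 = minute 89.
Blocking has to be done before actor marking (must start by minute 89). That means finishing by minute 89, i.e. starting by 89 − 15 = minute 74.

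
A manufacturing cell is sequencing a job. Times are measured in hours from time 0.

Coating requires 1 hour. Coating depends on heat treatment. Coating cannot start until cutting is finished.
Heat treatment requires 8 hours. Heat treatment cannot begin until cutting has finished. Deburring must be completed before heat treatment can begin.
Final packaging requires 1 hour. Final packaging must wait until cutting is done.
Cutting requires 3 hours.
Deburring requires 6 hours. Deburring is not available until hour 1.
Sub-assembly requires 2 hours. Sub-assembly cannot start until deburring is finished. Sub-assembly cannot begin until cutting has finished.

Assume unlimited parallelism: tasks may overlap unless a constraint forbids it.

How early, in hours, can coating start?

15

After its own release at hour 1, deburring can start at hour 1 and finishes at hour 7.
Cutting can start immediately at hour 0; it finishes at hour 3.
Heat treatment cannot start until cutting (finishes hour 3); deburring (finishes hour 7). The controlling bound is hour 7, so heat treatment finishes at 7 + 8 = hour 15.
Coating waits on heat treatment (finishes hour 15); cutting (finishes hour 3). The latest of these is hour 15, which is the earliest coating can start.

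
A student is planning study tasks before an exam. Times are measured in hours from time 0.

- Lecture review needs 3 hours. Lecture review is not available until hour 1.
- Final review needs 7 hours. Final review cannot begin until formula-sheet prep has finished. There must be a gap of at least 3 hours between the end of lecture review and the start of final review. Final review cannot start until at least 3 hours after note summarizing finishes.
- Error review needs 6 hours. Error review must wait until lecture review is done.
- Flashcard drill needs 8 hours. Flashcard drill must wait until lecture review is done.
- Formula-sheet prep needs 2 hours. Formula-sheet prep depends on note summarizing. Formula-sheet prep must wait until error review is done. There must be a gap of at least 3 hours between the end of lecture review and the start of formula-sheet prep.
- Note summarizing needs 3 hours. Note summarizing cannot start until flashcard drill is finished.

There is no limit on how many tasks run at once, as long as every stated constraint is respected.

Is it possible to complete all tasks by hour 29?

Yes

After its own release at hour 1, lecture review can start at hour 1 and finishes at hour 4.
Error review cannot begin until lecture review (finishes hour 4). It runs from hour 4 to 4 + 6 = hour 10.
After lecture review (finishes hour 4), flashcard drill can start at hour 4 and finishes at hour 12.
Note summarizing waits on flashcard drill (finishes hour 12), so it starts at hour 12 and finishes at 12 + 3 = hour 15.
Formula-sheet prep needs all of note summarizing (finishes hour 15); error review (finishes hour 10); lecture review (finishes hour 4, plus 3-hour gap → hour 7). That puts its earliest start at hour 15; it finishes at 15 + 2 = hour 17.
For final review: formula-sheet prep (finishes hour 17); lecture review (finishes hour 4, plus 3-hour gap → hour 7); note summarizing (finishes hour 15, plus 3-hour gap → hour 18). Taking the maximum gives a start of hour 18, and it finishes at 18 + 7 = hour 25.
Every task is finished by hour 25, which is no later than the deadline of 29, so the schedule is feasible.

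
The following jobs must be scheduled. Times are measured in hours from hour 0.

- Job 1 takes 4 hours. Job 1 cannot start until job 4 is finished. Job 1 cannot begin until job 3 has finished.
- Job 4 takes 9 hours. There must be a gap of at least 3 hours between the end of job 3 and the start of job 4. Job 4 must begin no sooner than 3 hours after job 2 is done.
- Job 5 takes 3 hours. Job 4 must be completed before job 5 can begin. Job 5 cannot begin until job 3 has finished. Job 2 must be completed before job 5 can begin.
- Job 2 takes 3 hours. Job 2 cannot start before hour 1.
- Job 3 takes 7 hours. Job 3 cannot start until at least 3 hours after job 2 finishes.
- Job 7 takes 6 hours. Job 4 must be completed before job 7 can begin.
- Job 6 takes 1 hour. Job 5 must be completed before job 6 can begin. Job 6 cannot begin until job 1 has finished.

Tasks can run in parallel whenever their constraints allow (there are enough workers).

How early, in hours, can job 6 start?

After its own release at hour 1, job 2 can start at hour 1 and finishes at hour 4.
Job 3 cannot begin until job 2 (finishes hour 4, plus 3-hour gap → hour 7). It runs from hour 7 to 7 + 7 = hour 14.
Job 4 has to wait for job 3 (finishes hour 14, plus 3-hour gap → hour 17); job 2 (finishes hour 4, plus 3-hour gap → hour 7). The latest of these is hour 17, so job 4 runs hour 17 to 17 + 9 = hour 26.
Job 5 needs all of job 4 (finishes hour 26); job 3 (finishes hour 14); job 2 (finishes hour 4). That puts its earliest start at hour 26; it finishes at 26 + 3 = hour 29.
Job 1 has to wait for job 4 (finishes hour 26); job 3 (finishes hour 14). The latest of these is hour 26, so job 1 runs hour 26 to 26 + 4 = hour 30.
Job 6 waits on job 5 (finishes hour 29); job 1 (finishes hour 30). The latest of these is hour 30, which is the earliest job 6 can start.

30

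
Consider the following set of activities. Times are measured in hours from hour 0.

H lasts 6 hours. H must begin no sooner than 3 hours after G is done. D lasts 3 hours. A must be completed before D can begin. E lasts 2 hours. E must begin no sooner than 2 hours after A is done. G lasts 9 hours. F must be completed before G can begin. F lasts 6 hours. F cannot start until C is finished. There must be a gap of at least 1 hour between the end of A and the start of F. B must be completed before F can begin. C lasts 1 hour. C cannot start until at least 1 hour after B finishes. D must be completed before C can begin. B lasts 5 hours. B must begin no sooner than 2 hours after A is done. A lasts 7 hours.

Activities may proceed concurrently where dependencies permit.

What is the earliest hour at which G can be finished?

Nothing blocks A, so it runs from hour 0 to hour 7.
After A (finishes hour 7), D can start at hour 7 and finishes at hour 10.
B cannot begin until A (finishes hour 7, plus 2-hour gap → hour 9). It runs from hour 9 to 9 + 5 = hour 14.
C has to wait for B (finishes hour 14, plus 1-hour gap → hour 15); D (finishes hour 10). The latest of these is hour 15, so C runs hour 15 to 15 + 1 = hour 16.
F has to wait for C (finishes hour 16); A (finishes hour 7, plus 1-hour gap → hour 8); B (finishes hour 14). The latest of these is hour 16, so F runs hour 16 to 16 + 6 = hour 22.
G waits on F (finishes hour 22), so it starts at hour 22 and finishes at 22 + 9 = hour 31.

31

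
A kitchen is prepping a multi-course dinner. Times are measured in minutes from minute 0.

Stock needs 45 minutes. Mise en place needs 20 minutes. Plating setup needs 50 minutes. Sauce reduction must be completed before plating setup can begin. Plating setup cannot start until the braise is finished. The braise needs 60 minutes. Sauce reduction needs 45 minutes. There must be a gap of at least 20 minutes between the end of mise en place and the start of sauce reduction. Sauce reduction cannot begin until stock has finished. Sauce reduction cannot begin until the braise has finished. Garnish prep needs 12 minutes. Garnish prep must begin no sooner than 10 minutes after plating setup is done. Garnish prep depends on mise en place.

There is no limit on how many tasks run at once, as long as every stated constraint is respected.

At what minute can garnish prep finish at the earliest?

The braise can start immediately at minute 0; it finishes at minute 60.
Stock can start immediately at minute 0; it finishes at minute 45.
Nothing blocks mise en place, so it runs from minute 0 to minute 20.
Sauce reduction cannot start until mise en place (finishes minute 20, plus 20-minute gap → minute 40); stock (finishes minute 45); the braise (finishes minute 60). The controlling bound is minute 60, so sauce reduction finishes at 60 + 45 = minute 105.
For plating setup: sauce reduction (finishes minute 105); the braise (finishes minute 60). Taking the maximum gives a start of minute 105, and it finishes at 105 + 50 = minute 155.
For garnish prep: plating setup (finishes minute 155, plus 10-minute gap → minute 165); mise en place (finishes minute 20). Taking the maximum gives a start of minute 165, and it finishes at 165 + 12 = minute 177.

177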